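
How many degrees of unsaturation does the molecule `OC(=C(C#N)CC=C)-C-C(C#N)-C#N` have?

8

Molecular formula from the SMILES: C10H9N3O.
DoU = (2C + 2 + N − H − X)/2 = (2·10 + 2 + 3 − 9 − 0)/2 = 16/2 = 8.
(Structurally: 0 ring(s) + 8 π bond(s) = 8.)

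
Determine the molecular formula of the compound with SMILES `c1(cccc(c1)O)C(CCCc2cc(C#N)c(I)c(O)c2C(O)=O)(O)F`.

Heavy atoms from the SMILES: 18 C, 1 F, 1 I, 1 N, 5 O.
Implicit hydrogens by atom environment:
  7 × C (aromatic): no H
  5 × C (aromatic): 1 H each → 5
  4 × O: 1 H each → 4
  3 × C: 2 H each → 6
  3 × C: no H
  1 × F: no H
  1 × I: no H
  1 × N: no H
  1 × O: no H
  Total hydrogens = 15.
Molecular formula: C18H15FINO5

C18H15FINO5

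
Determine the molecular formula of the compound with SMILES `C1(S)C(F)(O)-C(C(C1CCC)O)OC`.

Heavy atoms from the SMILES: 9 C, 1 F, 3 O, 1 S.
Implicit hydrogens by atom environment:
  4 × C: 1 H each → 4
  2 × C: 3 H each → 6
  2 × C: 2 H each → 4
  2 × O: 1 H each → 2
  1 × C: no H
  1 × F: no H
  1 × O: no H
  1 × S: 1 H
  Total hydrogens = 17.
Molecular formula: C9H17FO3S

C9H17FO3S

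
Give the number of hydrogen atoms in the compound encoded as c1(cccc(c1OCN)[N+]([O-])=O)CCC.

Hydrogens are implicit in SMILES; fill each atom to its normal valence:
  3 × C: 2 H each → 6
  3 × C (aromatic): 1 H each → 3
  3 × C (aromatic): no H
  2 × O: no H
  1 × C: 3 H
  1 × N: 2 H
  1 × N (charge +1): no H
  1 × O (charge -1): no H
  Total hydrogens = 14.

14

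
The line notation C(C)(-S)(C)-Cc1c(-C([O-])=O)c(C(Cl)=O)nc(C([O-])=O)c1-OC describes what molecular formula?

Heavy atoms from the SMILES: 13 C, 1 Cl, 1 N, 6 O, 1 S.
Implicit hydrogens by atom environment:
  5 × C (aromatic): no H
  4 × C: no H
  4 × O: no H
  3 × C: 3 H each → 9
  2 × O (charge -1): no H
  1 × C: 2 H
  1 × Cl: no H
  1 × N (aromatic): no H
  1 × S: 1 H
  Total hydrogens = 12.
Net charge -2.
Molecular formula: [C13H12ClNO6S]2-

[C13H12ClNO6S]2-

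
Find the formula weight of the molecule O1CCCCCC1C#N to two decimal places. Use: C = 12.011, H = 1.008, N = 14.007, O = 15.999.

125.17

Molecular formula: C7H11NO.
M = 7×12.011 + 11×1.008 + 1×14.007 + 1×15.999 = 125.17 g/mol.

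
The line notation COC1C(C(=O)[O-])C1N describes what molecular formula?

Heavy atoms from the SMILES: 5 C, 1 N, 3 O.
Implicit hydrogens by atom environment:
  3 × C: 1 H each → 3
  2 × O: no H
  1 × C: 3 H
  1 × C: no H
  1 × N: 2 H
  1 × O (charge -1): no H
  Total hydrogens = 8.
Net charge -1.
Molecular formula: C5H8NO3-

C5H8NO3-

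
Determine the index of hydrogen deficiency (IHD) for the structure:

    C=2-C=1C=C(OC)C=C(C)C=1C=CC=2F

7

Molecular formula from the SMILES: C12H11FO.
DoU = (2C + 2 + N − H − X)/2 = (2·12 + 2 + 0 − 11 − 1)/2 = 14/2 = 7.
(Structurally: 2 ring(s) + 5 π bond(s) = 7.)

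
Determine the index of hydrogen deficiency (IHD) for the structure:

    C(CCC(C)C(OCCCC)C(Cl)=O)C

1

Molecular formula from the SMILES: C12H23ClO2.
DoU = (2C + 2 + N − H − X)/2 = (2·12 + 2 + 0 − 23 − 1)/2 = 2/2 = 1.
(Structurally: 0 ring(s) + 1 π bond(s) = 1.)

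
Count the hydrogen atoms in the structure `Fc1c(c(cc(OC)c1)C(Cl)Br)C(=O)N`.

Hydrogens are implicit in SMILES; fill each atom to its normal valence:
  4 × C (aromatic): no H
  2 × C (aromatic): 1 H each → 2
  2 × O: no H
  1 × Br: no H
  1 × C: 3 H
  1 × C: 1 H
  1 × C: no H
  1 × Cl: no H
  1 × F: no H
  1 × N: 2 H
  Total hydrogens = 8.

8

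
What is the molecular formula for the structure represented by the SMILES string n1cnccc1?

C4H4N2

Heavy atoms from the SMILES: 4 C, 2 N.
Implicit hydrogens by atom environment:
  4 × C (aromatic): 1 H each → 4
  2 × N (aromatic): no H
  Total hydrogens = 4.
Molecular formula: C4H4N2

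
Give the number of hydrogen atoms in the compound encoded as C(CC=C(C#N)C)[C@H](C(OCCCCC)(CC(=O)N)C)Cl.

Hydrogens are implicit in SMILES; fill each atom to its normal valence:
  7 × C: 2 H each → 14
  4 × C: no H
  3 × C: 3 H each → 9
  2 × C: 1 H each → 2
  2 × O: no H
  1 × Cl: no H
  1 × N: 2 H
  1 × N: no H
  Total hydrogens = 27.

27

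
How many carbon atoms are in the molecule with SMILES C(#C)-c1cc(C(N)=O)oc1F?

7

The symbol for carbon appears 7 times in the SMILES. Lowercase c denotes aromatic carbon and counts toward C.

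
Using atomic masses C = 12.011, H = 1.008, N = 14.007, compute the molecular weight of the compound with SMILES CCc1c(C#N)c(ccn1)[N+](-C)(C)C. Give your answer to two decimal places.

Molecular formula: C11H16N3+.
M = 11×12.011 + 16×1.008 + 3×14.007 = 190.27 g/mol.

190.27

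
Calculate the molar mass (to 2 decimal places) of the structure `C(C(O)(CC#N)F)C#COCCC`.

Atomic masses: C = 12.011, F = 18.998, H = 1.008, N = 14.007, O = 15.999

Molecular formula: C9H12FNO2.
M = 9×12.011 + 1×18.998 + 12×1.008 + 1×14.007 + 2×15.999 = 185.20 g/mol.

185.20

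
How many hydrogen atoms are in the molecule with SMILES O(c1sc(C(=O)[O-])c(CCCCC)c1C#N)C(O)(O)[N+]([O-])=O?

Hydrogens are implicit in SMILES; fill each atom to its normal valence:
  4 × C: 2 H each → 8
  4 × C (aromatic): no H
  3 × C: no H
  3 × O: no H
  2 × O: 1 H each → 2
  2 × O (charge -1): no H
  1 × C: 3 H
  1 × N: no H
  1 × N (charge +1): no H
  1 × S (aromatic): no H
  Total hydrogens = 13.

13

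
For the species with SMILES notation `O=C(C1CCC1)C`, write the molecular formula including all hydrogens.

Heavy atoms from the SMILES: 6 C, 1 O.
Implicit hydrogens by atom environment:
  3 × C: 2 H each → 6
  1 × C: 3 H
  1 × C: 1 H
  1 × C: no H
  1 × O: no H
  Total hydrogens = 10.
Molecular formula: C6H10O

C6H10O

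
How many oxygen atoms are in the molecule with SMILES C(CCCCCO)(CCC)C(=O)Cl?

2

The symbol for oxygen appears 2 times in the SMILES.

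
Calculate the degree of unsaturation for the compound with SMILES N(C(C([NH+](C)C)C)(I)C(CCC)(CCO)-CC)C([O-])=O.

1

Molecular formula from the SMILES: C14H29IN2O3.
DoU = (2C + 2 + N − H − X)/2 = (2·14 + 2 + 2 − 29 − 1)/2 = 2/2 = 1.
(Structurally: 0 ring(s) + 1 π bond(s) = 1.)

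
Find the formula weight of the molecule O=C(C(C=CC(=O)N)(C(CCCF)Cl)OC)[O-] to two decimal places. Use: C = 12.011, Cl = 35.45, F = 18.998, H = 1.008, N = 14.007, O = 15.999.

266.67

Molecular formula: C10H14ClFNO4-.
M = 10×12.011 + 1×35.45 + 1×18.998 + 14×1.008 + 1×14.007 + 4×15.999 = 266.67 g/mol.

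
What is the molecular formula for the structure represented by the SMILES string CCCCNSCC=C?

C7H15NS

Heavy atoms from the SMILES: 7 C, 1 N, 1 S.
Implicit hydrogens by atom environment:
  5 × C: 2 H each → 10
  1 × C: 3 H
  1 × C: 1 H
  1 × N: 1 H
  1 × S: no H
  Total hydrogens = 15.
Molecular formula: C7H15NS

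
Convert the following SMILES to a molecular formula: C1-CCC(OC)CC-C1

C8H16O

Heavy atoms from the SMILES: 8 C, 1 O.
Implicit hydrogens by atom environment:
  6 × C: 2 H each → 12
  1 × C: 3 H
  1 × C: 1 H
  1 × O: no H
  Total hydrogens = 16.
Molecular formula: C8H16O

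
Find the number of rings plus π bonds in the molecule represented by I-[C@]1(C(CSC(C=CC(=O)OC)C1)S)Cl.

3

Molecular formula from the SMILES: C9H12ClIO2S2.
DoU = (2C + 2 + N − H − X)/2 = (2·9 + 2 + 0 − 12 − 2)/2 = 6/2 = 3.
(Structurally: 1 ring(s) + 2 π bond(s) = 3.)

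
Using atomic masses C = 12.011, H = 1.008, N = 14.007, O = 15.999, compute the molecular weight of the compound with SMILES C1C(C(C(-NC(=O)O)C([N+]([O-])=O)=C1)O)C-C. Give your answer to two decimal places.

Molecular formula: C9H14N2O5.
M = 9×12.011 + 14×1.008 + 2×14.007 + 5×15.999 = 230.22 g/mol.

230.22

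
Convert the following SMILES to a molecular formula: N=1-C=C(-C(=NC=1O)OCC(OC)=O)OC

Heavy atoms from the SMILES: 8 C, 2 N, 5 O.
Implicit hydrogens by atom environment:
  4 × O: no H
  3 × C (aromatic): no H
  2 × C: 3 H each → 6
  2 × N (aromatic): no H
  1 × C: 2 H
  1 × C (aromatic): 1 H
  1 × C: no H
  1 × O: 1 H
  Total hydrogens = 10.
Molecular formula: C8H10N2O5

C8H10N2O5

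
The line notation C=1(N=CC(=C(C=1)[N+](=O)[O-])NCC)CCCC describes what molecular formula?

C11H17N3O2

Heavy atoms from the SMILES: 11 C, 3 N, 2 O.
Implicit hydrogens by atom environment:
  4 × C: 2 H each → 8
  3 × C (aromatic): no H
  2 × C: 3 H each → 6
  2 × C (aromatic): 1 H each → 2
  1 × N: 1 H
  1 × N (aromatic): no H
  1 × N (charge +1): no H
  1 × O: no H
  1 × O (charge -1): no H
  Total hydrogens = 17.
Molecular formula: C11H17N3O2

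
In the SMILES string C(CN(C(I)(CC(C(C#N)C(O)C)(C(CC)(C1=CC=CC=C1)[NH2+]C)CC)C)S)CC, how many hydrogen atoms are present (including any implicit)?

41

Hydrogens are implicit in SMILES; fill each atom to its normal valence:
  6 × C: 3 H each → 18
  6 × C: 2 H each → 12
  5 × C (aromatic): 1 H each → 5
  4 × C: no H
  2 × C: 1 H each → 2
  2 × N: no H
  1 × C (aromatic): no H
  1 × I: no H
  1 × N (charge +1): 2 H
  1 × O: 1 H
  1 × S: 1 H
  Total hydrogens = 41.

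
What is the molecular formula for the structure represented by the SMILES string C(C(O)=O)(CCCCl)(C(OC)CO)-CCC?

Heavy atoms from the SMILES: 11 C, 1 Cl, 4 O.
Implicit hydrogens by atom environment:
  6 × C: 2 H each → 12
  2 × C: 3 H each → 6
  2 × C: no H
  2 × O: 1 H each → 2
  2 × O: no H
  1 × C: 1 H
  1 × Cl: no H
  Total hydrogens = 21.
Molecular formula: C11H21ClO4

C11H21ClO4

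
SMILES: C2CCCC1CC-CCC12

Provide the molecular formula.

Heavy atoms from the SMILES: 10 C.
Implicit hydrogens by atom environment:
  8 × C: 2 H each → 16
  2 × C: 1 H each → 2
  Total hydrogens = 18.
Molecular formula: C10H18

C10H18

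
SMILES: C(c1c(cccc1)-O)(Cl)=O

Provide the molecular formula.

C7H5ClO2

Heavy atoms from the SMILES: 7 C, 1 Cl, 2 O.
Implicit hydrogens by atom environment:
  4 × C (aromatic): 1 H each → 4
  2 × C (aromatic): no H
  1 × C: no H
  1 × Cl: no H
  1 × O: 1 H
  1 × O: no H
  Total hydrogens = 5.
Molecular formula: C7H5ClO2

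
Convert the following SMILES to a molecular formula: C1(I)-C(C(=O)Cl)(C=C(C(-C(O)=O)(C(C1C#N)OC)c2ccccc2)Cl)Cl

C17H13Cl3INO4

Heavy atoms from the SMILES: 17 C, 3 Cl, 1 I, 1 N, 4 O.
Implicit hydrogens by atom environment:
  6 × C: no H
  5 × C (aromatic): 1 H each → 5
  4 × C: 1 H each → 4
  3 × Cl: no H
  3 × O: no H
  1 × C: 3 H
  1 × C (aromatic): no H
  1 × I: no H
  1 × N: no H
  1 × O: 1 H
  Total hydrogens = 13.
Molecular formula: C17H13Cl3INO4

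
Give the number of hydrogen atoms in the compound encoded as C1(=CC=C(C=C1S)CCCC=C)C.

16

Hydrogens are implicit in SMILES; fill each atom to its normal valence:
  4 × C: 2 H each → 8
  3 × C (aromatic): 1 H each → 3
  3 × C (aromatic): no H
  1 × C: 3 H
  1 × C: 1 H
  1 × S: 1 H
  Total hydrogens = 16.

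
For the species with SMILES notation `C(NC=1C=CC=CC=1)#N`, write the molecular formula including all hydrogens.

C7H6N2

Heavy atoms from the SMILES: 7 C, 2 N.
Implicit hydrogens by atom environment:
  5 × C (aromatic): 1 H each → 5
  1 × C (aromatic): no H
  1 × C: no H
  1 × N: 1 H
  1 × N: no H
  Total hydrogens = 6.
Molecular formula: C7H6N2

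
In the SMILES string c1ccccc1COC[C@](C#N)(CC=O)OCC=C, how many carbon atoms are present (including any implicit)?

The symbol for carbon appears 15 times in the SMILES. Lowercase c denotes aromatic carbon and counts toward C.

15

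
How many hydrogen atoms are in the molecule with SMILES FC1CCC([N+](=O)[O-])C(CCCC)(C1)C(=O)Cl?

17

Hydrogens are implicit in SMILES; fill each atom to its normal valence:
  6 × C: 2 H each → 12
  2 × C: 1 H each → 2
  2 × C: no H
  2 × O: no H
  1 × C: 3 H
  1 × Cl: no H
  1 × F: no H
  1 × N (charge +1): no H
  1 × O (charge -1): no H
  Total hydrogens = 17.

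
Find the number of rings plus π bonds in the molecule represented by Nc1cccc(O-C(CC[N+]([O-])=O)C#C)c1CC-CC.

Molecular formula from the SMILES: C15H20N2O3.
DoU = (2C + 2 + N − H − X)/2 = (2·15 + 2 + 2 − 20 − 0)/2 = 14/2 = 7.
(Structurally: 1 ring(s) + 6 π bond(s) = 7.)

7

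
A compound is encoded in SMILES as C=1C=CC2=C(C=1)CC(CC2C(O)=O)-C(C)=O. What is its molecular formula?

Heavy atoms from the SMILES: 13 C, 3 O.
Implicit hydrogens by atom environment:
  4 × C (aromatic): 1 H each → 4
  2 × C: 2 H each → 4
  2 × C: 1 H each → 2
  2 × C (aromatic): no H
  2 × C: no H
  2 × O: no H
  1 × C: 3 H
  1 × O: 1 H
  Total hydrogens = 14.
Molecular formula: C13H14O3

C13H14O3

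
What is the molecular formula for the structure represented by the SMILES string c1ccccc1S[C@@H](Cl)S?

Heavy atoms from the SMILES: 7 C, 1 Cl, 2 S.
Implicit hydrogens by atom environment:
  5 × C (aromatic): 1 H each → 5
  1 × C: 1 H
  1 × C (aromatic): no H
  1 × Cl: no H
  1 × S: 1 H
  1 × S: no H
  Total hydrogens = 7.
Molecular formula: C7H7ClS2

C7H7ClS2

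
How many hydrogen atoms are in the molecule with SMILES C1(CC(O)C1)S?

Hydrogens are implicit in SMILES; fill each atom to its normal valence:
  2 × C: 2 H each → 4
  2 × C: 1 H each → 2
  1 × O: 1 H
  1 × S: 1 H
  Total hydrogens = 8.

8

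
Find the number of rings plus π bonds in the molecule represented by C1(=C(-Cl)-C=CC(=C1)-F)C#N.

Molecular formula from the SMILES: C7H3ClFN.
DoU = (2C + 2 + N − H − X)/2 = (2·7 + 2 + 1 − 3 − 2)/2 = 12/2 = 6.
(Structurally: 1 ring(s) + 5 π bond(s) = 6.)

6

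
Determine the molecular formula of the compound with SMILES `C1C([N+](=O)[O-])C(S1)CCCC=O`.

Heavy atoms from the SMILES: 7 C, 1 N, 3 O, 1 S.
Implicit hydrogens by atom environment:
  4 × C: 2 H each → 8
  3 × C: 1 H each → 3
  2 × O: no H
  1 × N (charge +1): no H
  1 × O (charge -1): no H
  1 × S: no H
  Total hydrogens = 11.
Molecular formula: C7H11NO3S

C7H11NO3S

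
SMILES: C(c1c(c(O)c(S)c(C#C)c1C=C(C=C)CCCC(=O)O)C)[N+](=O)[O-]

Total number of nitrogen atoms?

The symbol for nitrogen appears 1 time in the SMILES.

1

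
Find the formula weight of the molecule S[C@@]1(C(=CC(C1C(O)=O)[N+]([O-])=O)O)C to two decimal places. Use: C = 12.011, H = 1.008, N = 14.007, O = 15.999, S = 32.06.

219.21

Molecular formula: C7H9NO5S.
M = 7×12.011 + 9×1.008 + 1×14.007 + 5×15.999 + 1×32.06 = 219.21 g/mol.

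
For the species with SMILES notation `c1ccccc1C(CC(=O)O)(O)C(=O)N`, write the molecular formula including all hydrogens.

C10H11NO4

Heavy atoms from the SMILES: 10 C, 1 N, 4 O.
Implicit hydrogens by atom environment:
  5 × C (aromatic): 1 H each → 5
  3 × C: no H
  2 × O: 1 H each → 2
  2 × O: no H
  1 × C: 2 H
  1 × C (aromatic): no H
  1 × N: 2 H
  Total hydrogens = 11.
Molecular formula: C10H11NO4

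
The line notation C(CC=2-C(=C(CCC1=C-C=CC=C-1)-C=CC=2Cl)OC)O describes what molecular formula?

C17H19ClO2

Heavy atoms from the SMILES: 17 C, 1 Cl, 2 O.
Implicit hydrogens by atom environment:
  7 × C (aromatic): 1 H each → 7
  5 × C (aromatic): no H
  4 × C: 2 H each → 8
  1 × C: 3 H
  1 × Cl: no H
  1 × O: 1 H
  1 × O: no H
  Total hydrogens = 19.
Molecular formula: C17H19ClO2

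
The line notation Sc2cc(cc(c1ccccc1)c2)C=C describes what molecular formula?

C14H12S

Heavy atoms from the SMILES: 14 C, 1 S.
Implicit hydrogens by atom environment:
  8 × C (aromatic): 1 H each → 8
  4 × C (aromatic): no H
  1 × C: 2 H
  1 × C: 1 H
  1 × S: 1 H
  Total hydrogens = 12.
Molecular formula: C14H12S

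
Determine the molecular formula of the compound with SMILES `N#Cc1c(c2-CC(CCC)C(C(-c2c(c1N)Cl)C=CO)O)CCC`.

C19H25ClN2O2

Heavy atoms from the SMILES: 19 C, 1 Cl, 2 N, 2 O.
Implicit hydrogens by atom environment:
  6 × C (aromatic): no H
  5 × C: 2 H each → 10
  5 × C: 1 H each → 5
  2 × C: 3 H each → 6
  2 × O: 1 H each → 2
  1 × C: no H
  1 × Cl: no H
  1 × N: 2 H
  1 × N: no H
  Total hydrogens = 25.
Molecular formula: C19H25ClN2O2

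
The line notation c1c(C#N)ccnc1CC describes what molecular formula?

Heavy atoms from the SMILES: 8 C, 2 N.
Implicit hydrogens by atom environment:
  3 × C (aromatic): 1 H each → 3
  2 × C (aromatic): no H
  1 × C: 3 H
  1 × C: 2 H
  1 × C: no H
  1 × N (aromatic): no H
  1 × N: no H
  Total hydrogens = 8.
Molecular formula: C8H8N2

C8H8N2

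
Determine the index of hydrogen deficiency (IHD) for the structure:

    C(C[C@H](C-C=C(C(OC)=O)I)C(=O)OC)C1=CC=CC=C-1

Molecular formula from the SMILES: C16H19IO4.
DoU = (2C + 2 + N − H − X)/2 = (2·16 + 2 + 0 − 19 − 1)/2 = 14/2 = 7.
(Structurally: 1 ring(s) + 6 π bond(s) = 7.)

7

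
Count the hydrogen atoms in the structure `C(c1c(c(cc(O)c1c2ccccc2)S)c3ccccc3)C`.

Hydrogens are implicit in SMILES; fill each atom to its normal valence:
  11 × C (aromatic): 1 H each → 11
  7 × C (aromatic): no H
  1 × C: 3 H
  1 × C: 2 H
  1 × O: 1 H
  1 × S: 1 H
  Total hydrogens = 18.

18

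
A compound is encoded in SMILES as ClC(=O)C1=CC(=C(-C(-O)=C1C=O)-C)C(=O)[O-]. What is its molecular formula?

C10H6ClO5-

Heavy atoms from the SMILES: 10 C, 1 Cl, 5 O.
Implicit hydrogens by atom environment:
  5 × C (aromatic): no H
  3 × O: no H
  2 × C: no H
  1 × C: 3 H
  1 × C (aromatic): 1 H
  1 × C: 1 H
  1 × Cl: no H
  1 × O: 1 H
  1 × O (charge -1): no H
  Total hydrogens = 6.
Net charge -1.
Molecular formula: C10H6ClO5-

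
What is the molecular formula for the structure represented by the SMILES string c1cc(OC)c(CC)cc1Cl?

Heavy atoms from the SMILES: 9 C, 1 Cl, 1 O.
Implicit hydrogens by atom environment:
  3 × C (aromatic): 1 H each → 3
  3 × C (aromatic): no H
  2 × C: 3 H each → 6
  1 × C: 2 H
  1 × Cl: no H
  1 × O: no H
  Total hydrogens = 11.
Molecular formula: C9H11ClO

C9H11ClO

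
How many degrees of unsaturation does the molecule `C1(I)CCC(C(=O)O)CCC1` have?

Molecular formula from the SMILES: C8H13IO2.
DoU = (2C + 2 + N − H − X)/2 = (2·8 + 2 + 0 − 13 − 1)/2 = 4/2 = 2.
(Structurally: 1 ring(s) + 1 π bond(s) = 2.)

2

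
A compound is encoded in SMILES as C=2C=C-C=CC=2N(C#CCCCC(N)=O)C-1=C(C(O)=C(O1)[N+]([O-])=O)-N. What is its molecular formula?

Heavy atoms from the SMILES: 16 C, 4 N, 5 O.
Implicit hydrogens by atom environment:
  5 × C (aromatic): 1 H each → 5
  5 × C (aromatic): no H
  3 × C: 2 H each → 6
  3 × C: no H
  2 × N: 2 H each → 4
  2 × O: no H
  1 × N: no H
  1 × N (charge +1): no H
  1 × O: 1 H
  1 × O (aromatic): no H
  1 × O (charge -1): no H
  Total hydrogens = 16.
Molecular formula: C16H16N4O5

C16H16N4O5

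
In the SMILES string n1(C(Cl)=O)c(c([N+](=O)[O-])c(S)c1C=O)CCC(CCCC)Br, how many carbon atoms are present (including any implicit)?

13

The symbol for carbon appears 13 times in the SMILES. Lowercase c denotes aromatic carbon and counts toward C.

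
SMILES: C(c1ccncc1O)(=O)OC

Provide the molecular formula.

Heavy atoms from the SMILES: 7 C, 1 N, 3 O.
Implicit hydrogens by atom environment:
  3 × C (aromatic): 1 H each → 3
  2 × C (aromatic): no H
  2 × O: no H
  1 × C: 3 H
  1 × C: no H
  1 × N (aromatic): no H
  1 × O: 1 H
  Total hydrogens = 7.
Molecular formula: C7H7NO3

C7H7NO3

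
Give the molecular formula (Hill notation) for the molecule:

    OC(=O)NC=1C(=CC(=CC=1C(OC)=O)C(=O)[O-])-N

C10H9N2O6-

Heavy atoms from the SMILES: 10 C, 2 N, 6 O.
Implicit hydrogens by atom environment:
  4 × C (aromatic): no H
  4 × O: no H
  3 × C: no H
  2 × C (aromatic): 1 H each → 2
  1 × C: 3 H
  1 × N: 2 H
  1 × N: 1 H
  1 × O: 1 H
  1 × O (charge -1): no H
  Total hydrogens = 9.
Net charge -1.
Molecular formula: C10H9N2O6-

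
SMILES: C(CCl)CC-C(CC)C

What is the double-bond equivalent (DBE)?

Molecular formula from the SMILES: C8H17Cl.
DoU = (2C + 2 + N − H − X)/2 = (2·8 + 2 + 0 − 17 − 1)/2 = 0/2 = 0.
(Structurally: 0 ring(s) + 0 π bond(s) = 0.)

0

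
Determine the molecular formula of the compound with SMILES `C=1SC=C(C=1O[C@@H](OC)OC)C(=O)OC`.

Heavy atoms from the SMILES: 9 C, 5 O, 1 S.
Implicit hydrogens by atom environment:
  5 × O: no H
  3 × C: 3 H each → 9
  2 × C (aromatic): 1 H each → 2
  2 × C (aromatic): no H
  1 × C: 1 H
  1 × C: no H
  1 × S (aromatic): no H
  Total hydrogens = 12.
Molecular formula: C9H12O5S

C9H12O5S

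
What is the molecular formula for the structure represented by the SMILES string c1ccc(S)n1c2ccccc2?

C10H9NS

Heavy atoms from the SMILES: 10 C, 1 N, 1 S.
Implicit hydrogens by atom environment:
  8 × C (aromatic): 1 H each → 8
  2 × C (aromatic): no H
  1 × N (aromatic): no H
  1 × S: 1 H
  Total hydrogens = 9.
Molecular formula: C10H9NS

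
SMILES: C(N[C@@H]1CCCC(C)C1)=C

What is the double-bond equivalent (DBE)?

Molecular formula from the SMILES: C9H17N.
DoU = (2C + 2 + N − H − X)/2 = (2·9 + 2 + 1 − 17 − 0)/2 = 4/2 = 2.
(Structurally: 1 ring(s) + 1 π bond(s) = 2.)

2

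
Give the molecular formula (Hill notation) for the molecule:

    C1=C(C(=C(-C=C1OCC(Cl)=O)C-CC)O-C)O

C12H15ClO4

Heavy atoms from the SMILES: 12 C, 1 Cl, 4 O.
Implicit hydrogens by atom environment:
  4 × C (aromatic): no H
  3 × C: 2 H each → 6
  3 × O: no H
  2 × C: 3 H each → 6
  2 × C (aromatic): 1 H each → 2
  1 × C: no H
  1 × Cl: no H
  1 × O: 1 H
  Total hydrogens = 15.
Molecular formula: C12H15ClO4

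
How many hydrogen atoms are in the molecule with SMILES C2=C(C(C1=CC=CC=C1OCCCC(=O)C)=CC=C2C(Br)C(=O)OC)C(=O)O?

Hydrogens are implicit in SMILES; fill each atom to its normal valence:
  7 × C (aromatic): 1 H each → 7
  5 × C (aromatic): no H
  5 × O: no H
  3 × C: 2 H each → 6
  3 × C: no H
  2 × C: 3 H each → 6
  1 × Br: no H
  1 × C: 1 H
  1 × O: 1 H
  Total hydrogens = 21.

21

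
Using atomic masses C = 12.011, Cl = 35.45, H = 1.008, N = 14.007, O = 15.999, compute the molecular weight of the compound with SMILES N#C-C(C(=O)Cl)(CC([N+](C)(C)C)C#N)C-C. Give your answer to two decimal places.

242.73

Molecular formula: C11H17ClN3O+.
M = 11×12.011 + 1×35.45 + 17×1.008 + 3×14.007 + 1×15.999 = 242.73 g/mol.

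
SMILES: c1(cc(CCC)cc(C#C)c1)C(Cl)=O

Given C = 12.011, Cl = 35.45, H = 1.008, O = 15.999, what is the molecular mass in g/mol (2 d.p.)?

206.67

Molecular formula: C12H11ClO.
M = 12×12.011 + 1×35.45 + 11×1.008 + 1×15.999 = 206.67 g/mol.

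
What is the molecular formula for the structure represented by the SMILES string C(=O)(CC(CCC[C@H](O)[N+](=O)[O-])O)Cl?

Heavy atoms from the SMILES: 7 C, 1 Cl, 1 N, 5 O.
Implicit hydrogens by atom environment:
  4 × C: 2 H each → 8
  2 × C: 1 H each → 2
  2 × O: 1 H each → 2
  2 × O: no H
  1 × C: no H
  1 × Cl: no H
  1 × N (charge +1): no H
  1 × O (charge -1): no H
  Total hydrogens = 12.
Molecular formula: C7H12ClNO5

C7H12ClNO5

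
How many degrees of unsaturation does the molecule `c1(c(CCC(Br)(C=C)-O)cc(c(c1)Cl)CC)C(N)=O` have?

Molecular formula from the SMILES: C14H17BrClNO2.
DoU = (2C + 2 + N − H − X)/2 = (2·14 + 2 + 1 − 17 − 2)/2 = 12/2 = 6.
(Structurally: 1 ring(s) + 5 π bond(s) = 6.)

6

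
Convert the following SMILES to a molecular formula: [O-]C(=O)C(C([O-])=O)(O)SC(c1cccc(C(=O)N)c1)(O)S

Heavy atoms from the SMILES: 11 C, 1 N, 7 O, 2 S.
Implicit hydrogens by atom environment:
  5 × C: no H
  4 × C (aromatic): 1 H each → 4
  3 × O: no H
  2 × C (aromatic): no H
  2 × O: 1 H each → 2
  2 × O (charge -1): no H
  1 × N: 2 H
  1 × S: 1 H
  1 × S: no H
  Total hydrogens = 9.
Net charge -2.
Molecular formula: [C11H9NO7S2]2-

[C11H9NO7S2]2-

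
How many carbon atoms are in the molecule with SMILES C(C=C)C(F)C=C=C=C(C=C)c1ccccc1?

The symbol for carbon appears 16 times in the SMILES. Lowercase c denotes aromatic carbon and counts toward C.

16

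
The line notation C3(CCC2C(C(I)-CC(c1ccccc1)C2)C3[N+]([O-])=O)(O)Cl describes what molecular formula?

C16H19ClINO3

Heavy atoms from the SMILES: 16 C, 1 Cl, 1 I, 1 N, 3 O.
Implicit hydrogens by atom environment:
  5 × C: 1 H each → 5
  5 × C (aromatic): 1 H each → 5
  4 × C: 2 H each → 8
  1 × C: no H
  1 × C (aromatic): no H
  1 × Cl: no H
  1 × I: no H
  1 × N (charge +1): no H
  1 × O: 1 H
  1 × O: no H
  1 × O (charge -1): no H
  Total hydrogens = 19.
Molecular formula: C16H19ClINO3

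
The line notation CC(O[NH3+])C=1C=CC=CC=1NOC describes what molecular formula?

Heavy atoms from the SMILES: 9 C, 2 N, 2 O.
Implicit hydrogens by atom environment:
  4 × C (aromatic): 1 H each → 4
  2 × C: 3 H each → 6
  2 × C (aromatic): no H
  2 × O: no H
  1 × C: 1 H
  1 × N (charge +1): 3 H
  1 × N: 1 H
  Total hydrogens = 15.
Net charge +1.
Molecular formula: C9H15N2O2+

C9H15N2O2+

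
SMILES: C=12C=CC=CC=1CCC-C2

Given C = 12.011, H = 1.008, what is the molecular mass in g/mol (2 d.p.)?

132.21

Molecular formula: C10H12.
M = 10×12.011 + 12×1.008 = 132.21 g/mol.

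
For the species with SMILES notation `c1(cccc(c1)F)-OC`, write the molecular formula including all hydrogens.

Heavy atoms from the SMILES: 7 C, 1 F, 1 O.
Implicit hydrogens by atom environment:
  4 × C (aromatic): 1 H each → 4
  2 × C (aromatic): no H
  1 × C: 3 H
  1 × F: no H
  1 × O: no H
  Total hydrogens = 7.
Molecular formula: C7H7FO

C7H7FO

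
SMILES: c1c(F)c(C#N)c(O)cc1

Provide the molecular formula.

Heavy atoms from the SMILES: 7 C, 1 F, 1 N, 1 O.
Implicit hydrogens by atom environment:
  3 × C (aromatic): 1 H each → 3
  3 × C (aromatic): no H
  1 × C: no H
  1 × F: no H
  1 × N: no H
  1 × O: 1 H
  Total hydrogens = 4.
Molecular formula: C7H4FNO

C7H4FNO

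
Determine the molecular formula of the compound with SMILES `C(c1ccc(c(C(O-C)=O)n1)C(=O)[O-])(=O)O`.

C9H6NO6-

Heavy atoms from the SMILES: 9 C, 1 N, 6 O.
Implicit hydrogens by atom environment:
  4 × O: no H
  3 × C (aromatic): no H
  3 × C: no H
  2 × C (aromatic): 1 H each → 2
  1 × C: 3 H
  1 × N (aromatic): no H
  1 × O: 1 H
  1 × O (charge -1): no H
  Total hydrogens = 6.
Net charge -1.
Molecular formula: C9H6NO6-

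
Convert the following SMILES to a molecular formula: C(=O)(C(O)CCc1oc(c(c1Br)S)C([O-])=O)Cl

C9H7BrClO5S-

Heavy atoms from the SMILES: 1 Br, 9 C, 1 Cl, 5 O, 1 S.
Implicit hydrogens by atom environment:
  4 × C (aromatic): no H
  2 × C: 2 H each → 4
  2 × C: no H
  2 × O: no H
  1 × Br: no H
  1 × C: 1 H
  1 × Cl: no H
  1 × O: 1 H
  1 × O (aromatic): no H
  1 × O (charge -1): no H
  1 × S: 1 H
  Total hydrogens = 7.
Net charge -1.
Molecular formula: C9H7BrClO5S-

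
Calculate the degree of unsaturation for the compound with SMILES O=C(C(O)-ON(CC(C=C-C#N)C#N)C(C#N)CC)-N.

8

Molecular formula from the SMILES: C12H15N5O3.
DoU = (2C + 2 + N − H − X)/2 = (2·12 + 2 + 5 − 15 − 0)/2 = 16/2 = 8.
(Structurally: 0 ring(s) + 8 π bond(s) = 8.)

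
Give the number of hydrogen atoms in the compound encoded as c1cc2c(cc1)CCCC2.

12

Hydrogens are implicit in SMILES; fill each atom to its normal valence:
  4 × C: 2 H each → 8
  4 × C (aromatic): 1 H each → 4
  2 × C (aromatic): no H
  Total hydrogens = 12.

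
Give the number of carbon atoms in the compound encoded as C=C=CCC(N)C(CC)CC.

The symbol for carbon appears 10 times in the SMILES.

10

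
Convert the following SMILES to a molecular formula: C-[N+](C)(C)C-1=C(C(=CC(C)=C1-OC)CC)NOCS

Heavy atoms from the SMILES: 14 C, 2 N, 2 O, 1 S.
Implicit hydrogens by atom environment:
  6 × C: 3 H each → 18
  5 × C (aromatic): no H
  2 × C: 2 H each → 4
  2 × O: no H
  1 × C (aromatic): 1 H
  1 × N: 1 H
  1 × N (charge +1): no H
  1 × S: 1 H
  Total hydrogens = 25.
Net charge +1.
Molecular formula: C14H25N2O2S+

C14H25N2O2S+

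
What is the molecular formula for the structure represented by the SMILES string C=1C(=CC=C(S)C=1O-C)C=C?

Heavy atoms from the SMILES: 9 C, 1 O, 1 S.
Implicit hydrogens by atom environment:
  3 × C (aromatic): 1 H each → 3
  3 × C (aromatic): no H
  1 × C: 3 H
  1 × C: 2 H
  1 × C: 1 H
  1 × O: no H
  1 × S: 1 H
  Total hydrogens = 10.
Molecular formula: C9H10OS

C9H10OS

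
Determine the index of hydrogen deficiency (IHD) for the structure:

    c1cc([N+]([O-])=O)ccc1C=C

6

Molecular formula from the SMILES: C8H7NO2.
DoU = (2C + 2 + N − H − X)/2 = (2·8 + 2 + 1 − 7 − 0)/2 = 12/2 = 6.
(Structurally: 1 ring(s) + 5 π bond(s) = 6.)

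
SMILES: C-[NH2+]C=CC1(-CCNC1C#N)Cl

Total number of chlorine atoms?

1

The symbol for chlorine appears 1 time in the SMILES.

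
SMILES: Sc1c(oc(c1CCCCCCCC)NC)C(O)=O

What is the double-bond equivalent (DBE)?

4

Molecular formula from the SMILES: C14H23NO3S.
DoU = (2C + 2 + N − H − X)/2 = (2·14 + 2 + 1 − 23 − 0)/2 = 8/2 = 4.
(Structurally: 1 ring(s) + 3 π bond(s) = 4.)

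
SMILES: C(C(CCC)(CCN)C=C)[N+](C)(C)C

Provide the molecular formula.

C12H27N2+

Heavy atoms from the SMILES: 12 C, 2 N.
Implicit hydrogens by atom environment:
  6 × C: 2 H each → 12
  4 × C: 3 H each → 12
  1 × C: 1 H
  1 × C: no H
  1 × N: 2 H
  1 × N (charge +1): no H
  Total hydrogens = 27.
Net charge +1.
Molecular formula: C12H27N2+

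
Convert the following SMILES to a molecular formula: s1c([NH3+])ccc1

Heavy atoms from the SMILES: 4 C, 1 N, 1 S.
Implicit hydrogens by atom environment:
  3 × C (aromatic): 1 H each → 3
  1 × C (aromatic): no H
  1 × N (charge +1): 3 H
  1 × S (aromatic): no H
  Total hydrogens = 6.
Net charge +1.
Molecular formula: C4H6NS+

C4H6NS+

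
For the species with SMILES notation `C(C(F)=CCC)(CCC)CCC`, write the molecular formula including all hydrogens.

Heavy atoms from the SMILES: 11 C, 1 F.
Implicit hydrogens by atom environment:
  5 × C: 2 H each → 10
  3 × C: 3 H each → 9
  2 × C: 1 H each → 2
  1 × C: no H
  1 × F: no H
  Total hydrogens = 21.
Molecular formula: C11H21F

C11H21F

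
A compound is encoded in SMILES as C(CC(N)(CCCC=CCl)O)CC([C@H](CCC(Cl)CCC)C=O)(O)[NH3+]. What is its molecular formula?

C18H35Cl2N2O3+

Heavy atoms from the SMILES: 18 C, 2 Cl, 2 N, 3 O.
Implicit hydrogens by atom environment:
  10 × C: 2 H each → 20
  5 × C: 1 H each → 5
  2 × C: no H
  2 × Cl: no H
  2 × O: 1 H each → 2
  1 × C: 3 H
  1 × N (charge +1): 3 H
  1 × N: 2 H
  1 × O: no H
  Total hydrogens = 35.
Net charge +1.
Molecular formula: C18H35Cl2N2O3+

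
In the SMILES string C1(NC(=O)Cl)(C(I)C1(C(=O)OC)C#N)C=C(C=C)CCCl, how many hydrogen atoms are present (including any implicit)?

Hydrogens are implicit in SMILES; fill each atom to its normal valence:
  6 × C: no H
  3 × C: 2 H each → 6
  3 × C: 1 H each → 3
  3 × O: no H
  2 × Cl: no H
  1 × C: 3 H
  1 × I: no H
  1 × N: 1 H
  1 × N: no H
  Total hydrogens = 13.

13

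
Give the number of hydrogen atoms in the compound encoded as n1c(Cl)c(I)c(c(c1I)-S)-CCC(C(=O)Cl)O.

7

Hydrogens are implicit in SMILES; fill each atom to its normal valence:
  5 × C (aromatic): no H
  2 × C: 2 H each → 4
  2 × Cl: no H
  2 × I: no H
  1 × C: 1 H
  1 × C: no H
  1 × N (aromatic): no H
  1 × O: 1 H
  1 × O: no H
  1 × S: 1 H
  Total hydrogens = 7.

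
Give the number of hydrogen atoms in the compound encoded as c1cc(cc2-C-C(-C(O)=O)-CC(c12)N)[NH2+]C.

Hydrogens are implicit in SMILES; fill each atom to its normal valence:
  3 × C (aromatic): 1 H each → 3
  3 × C (aromatic): no H
  2 × C: 2 H each → 4
  2 × C: 1 H each → 2
  1 × C: 3 H
  1 × C: no H
  1 × N: 2 H
  1 × N (charge +1): 2 H
  1 × O: 1 H
  1 × O: no H
  Total hydrogens = 17.

17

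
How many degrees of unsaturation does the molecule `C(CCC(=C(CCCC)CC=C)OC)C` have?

Molecular formula from the SMILES: C14H26O.
DoU = (2C + 2 + N − H − X)/2 = (2·14 + 2 + 0 − 26 − 0)/2 = 4/2 = 2.
(Structurally: 0 ring(s) + 2 π bond(s) = 2.)

2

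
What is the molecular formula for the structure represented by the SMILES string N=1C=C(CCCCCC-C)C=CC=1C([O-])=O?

Heavy atoms from the SMILES: 13 C, 1 N, 2 O.
Implicit hydrogens by atom environment:
  6 × C: 2 H each → 12
  3 × C (aromatic): 1 H each → 3
  2 × C (aromatic): no H
  1 × C: 3 H
  1 × C: no H
  1 × N (aromatic): no H
  1 × O: no H
  1 × O (charge -1): no H
  Total hydrogens = 18.
Net charge -1.
Molecular formula: C13H18NO2-

C13H18NO2-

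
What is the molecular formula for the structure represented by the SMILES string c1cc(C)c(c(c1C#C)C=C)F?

Heavy atoms from the SMILES: 11 C, 1 F.
Implicit hydrogens by atom environment:
  4 × C (aromatic): no H
  2 × C (aromatic): 1 H each → 2
  2 × C: 1 H each → 2
  1 × C: 3 H
  1 × C: 2 H
  1 × C: no H
  1 × F: no H
  Total hydrogens = 9.
Molecular formula: C11H9F

C11H9F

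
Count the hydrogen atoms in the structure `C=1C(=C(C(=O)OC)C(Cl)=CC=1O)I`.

Hydrogens are implicit in SMILES; fill each atom to its normal valence:
  4 × C (aromatic): no H
  2 × C (aromatic): 1 H each → 2
  2 × O: no H
  1 × C: 3 H
  1 × C: no H
  1 × Cl: no H
  1 × I: no H
  1 × O: 1 H
  Total hydrogens = 6.

6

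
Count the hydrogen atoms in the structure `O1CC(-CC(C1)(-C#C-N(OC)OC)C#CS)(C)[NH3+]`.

19

Hydrogens are implicit in SMILES; fill each atom to its normal valence:
  6 × C: no H
  3 × C: 3 H each → 9
  3 × C: 2 H each → 6
  3 × O: no H
  1 × N (charge +1): 3 H
  1 × N: no H
  1 × S: 1 H
  Total hydrogens = 19.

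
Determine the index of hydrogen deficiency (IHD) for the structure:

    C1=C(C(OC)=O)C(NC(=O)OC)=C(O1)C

5

Molecular formula from the SMILES: C9H11NO5.
DoU = (2C + 2 + N − H − X)/2 = (2·9 + 2 + 1 − 11 − 0)/2 = 10/2 = 5.
(Structurally: 1 ring(s) + 4 π bond(s) = 5.)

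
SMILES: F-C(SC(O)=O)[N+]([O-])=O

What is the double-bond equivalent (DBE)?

2

Molecular formula from the SMILES: C2H2FNO4S.
DoU = (2C + 2 + N − H − X)/2 = (2·2 + 2 + 1 − 2 − 1)/2 = 4/2 = 2.
(Structurally: 0 ring(s) + 2 π bond(s) = 2.)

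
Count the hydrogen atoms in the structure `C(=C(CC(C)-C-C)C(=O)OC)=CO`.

16

Hydrogens are implicit in SMILES; fill each atom to its normal valence:
  3 × C: 3 H each → 9
  3 × C: no H
  2 × C: 2 H each → 4
  2 × C: 1 H each → 2
  2 × O: no H
  1 × O: 1 H
  Total hydrogens = 16.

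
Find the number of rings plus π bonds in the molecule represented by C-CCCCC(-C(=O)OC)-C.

Molecular formula from the SMILES: C9H18O2.
DoU = (2C + 2 + N − H − X)/2 = (2·9 + 2 + 0 − 18 − 0)/2 = 2/2 = 1.
(Structurally: 0 ring(s) + 1 π bond(s) = 1.)

1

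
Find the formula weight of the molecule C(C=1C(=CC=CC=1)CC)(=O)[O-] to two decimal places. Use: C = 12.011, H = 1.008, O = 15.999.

149.17

Molecular formula: C9H9O2-.
M = 9×12.011 + 9×1.008 + 2×15.999 = 149.17 g/mol.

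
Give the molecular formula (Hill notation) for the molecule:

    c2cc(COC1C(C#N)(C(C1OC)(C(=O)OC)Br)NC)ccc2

C16H19BrN2O4

Heavy atoms from the SMILES: 1 Br, 16 C, 2 N, 4 O.
Implicit hydrogens by atom environment:
  5 × C (aromatic): 1 H each → 5
  4 × C: no H
  4 × O: no H
  3 × C: 3 H each → 9
  2 × C: 1 H each → 2
  1 × Br: no H
  1 × C: 2 H
  1 × C (aromatic): no H
  1 × N: 1 H
  1 × N: no H
  Total hydrogens = 19.
Molecular formula: C16H19BrN2O4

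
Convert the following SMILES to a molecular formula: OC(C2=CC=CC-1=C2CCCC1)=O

C11H12O2

Heavy atoms from the SMILES: 11 C, 2 O.
Implicit hydrogens by atom environment:
  4 × C: 2 H each → 8
  3 × C (aromatic): 1 H each → 3
  3 × C (aromatic): no H
  1 × C: no H
  1 × O: 1 H
  1 × O: no H
  Total hydrogens = 12.
Molecular formula: C11H12O2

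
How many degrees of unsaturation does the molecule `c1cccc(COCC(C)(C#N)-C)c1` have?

Molecular formula from the SMILES: C12H15NO.
DoU = (2C + 2 + N − H − X)/2 = (2·12 + 2 + 1 − 15 − 0)/2 = 12/2 = 6.
(Structurally: 1 ring(s) + 5 π bond(s) = 6.)

6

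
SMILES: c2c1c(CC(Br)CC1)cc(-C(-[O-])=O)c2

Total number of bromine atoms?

1

The symbol for bromine appears 1 time in the SMILES.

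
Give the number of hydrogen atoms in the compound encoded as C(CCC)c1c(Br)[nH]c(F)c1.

Hydrogens are implicit in SMILES; fill each atom to its normal valence:
  3 × C: 2 H each → 6
  3 × C (aromatic): no H
  1 × Br: no H
  1 × C: 3 H
  1 × C (aromatic): 1 H
  1 × F: no H
  1 × N (aromatic): 1 H
  Total hydrogens = 11.

11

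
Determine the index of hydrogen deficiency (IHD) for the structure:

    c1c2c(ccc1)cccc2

7

Molecular formula from the SMILES: C10H8.
DoU = (2C + 2 + N − H − X)/2 = (2·10 + 2 + 0 − 8 − 0)/2 = 14/2 = 7.
(Structurally: 2 ring(s) + 5 π bond(s) = 7.)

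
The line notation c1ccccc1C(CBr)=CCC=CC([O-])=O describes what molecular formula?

C13H12BrO2-

Heavy atoms from the SMILES: 1 Br, 13 C, 2 O.
Implicit hydrogens by atom environment:
  5 × C (aromatic): 1 H each → 5
  3 × C: 1 H each → 3
  2 × C: 2 H each → 4
  2 × C: no H
  1 × Br: no H
  1 × C (aromatic): no H
  1 × O: no H
  1 × O (charge -1): no H
  Total hydrogens = 12.
Net charge -1.
Molecular formula: C13H12BrO2-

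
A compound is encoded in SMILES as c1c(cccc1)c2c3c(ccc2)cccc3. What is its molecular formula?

C16H12

Heavy atoms from the SMILES: 16 C.
Implicit hydrogens by atom environment:
  12 × C (aromatic): 1 H each → 12
  4 × C (aromatic): no H
  Total hydrogens = 12.
Molecular formula: C16H12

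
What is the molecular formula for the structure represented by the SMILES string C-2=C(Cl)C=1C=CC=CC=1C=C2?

C10H7Cl

Heavy atoms from the SMILES: 10 C, 1 Cl.
Implicit hydrogens by atom environment:
  7 × C (aromatic): 1 H each → 7
  3 × C (aromatic): no H
  1 × Cl: no H
  Total hydrogens = 7.
Molecular formula: C10H7Cl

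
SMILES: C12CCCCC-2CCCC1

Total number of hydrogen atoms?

Hydrogens are implicit in SMILES; fill each atom to its normal valence:
  8 × C: 2 H each → 16
  2 × C: 1 H each → 2
  Total hydrogens = 18.

18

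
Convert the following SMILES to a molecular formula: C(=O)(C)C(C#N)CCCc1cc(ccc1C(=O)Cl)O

Heavy atoms from the SMILES: 14 C, 1 Cl, 1 N, 3 O.
Implicit hydrogens by atom environment:
  3 × C: 2 H each → 6
  3 × C (aromatic): 1 H each → 3
  3 × C (aromatic): no H
  3 × C: no H
  2 × O: no H
  1 × C: 3 H
  1 × C: 1 H
  1 × Cl: no H
  1 × N: no H
  1 × O: 1 H
  Total hydrogens = 14.
Molecular formula: C14H14ClNO3

C14H14ClNO3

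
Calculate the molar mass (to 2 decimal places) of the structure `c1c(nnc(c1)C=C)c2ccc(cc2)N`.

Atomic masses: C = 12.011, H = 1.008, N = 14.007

Molecular formula: C12H11N3.
M = 12×12.011 + 11×1.008 + 3×14.007 = 197.24 g/mol.

197.24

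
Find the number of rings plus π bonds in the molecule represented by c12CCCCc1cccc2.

5

Molecular formula from the SMILES: C10H12.
DoU = (2C + 2 + N − H − X)/2 = (2·10 + 2 + 0 − 12 − 0)/2 = 10/2 = 5.
(Structurally: 2 ring(s) + 3 π bond(s) = 5.)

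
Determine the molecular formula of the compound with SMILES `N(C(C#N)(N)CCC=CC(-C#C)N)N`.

Heavy atoms from the SMILES: 9 C, 5 N.
Implicit hydrogens by atom environment:
  4 × C: 1 H each → 4
  3 × C: no H
  3 × N: 2 H each → 6
  2 × C: 2 H each → 4
  1 × N: 1 H
  1 × N: no H
  Total hydrogens = 15.
Molecular formula: C9H15N5

C9H15N5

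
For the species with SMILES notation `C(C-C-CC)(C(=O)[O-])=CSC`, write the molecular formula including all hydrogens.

C8H13O2S-

Heavy atoms from the SMILES: 8 C, 2 O, 1 S.
Implicit hydrogens by atom environment:
  3 × C: 2 H each → 6
  2 × C: 3 H each → 6
  2 × C: no H
  1 × C: 1 H
  1 × O: no H
  1 × O (charge -1): no H
  1 × S: no H
  Total hydrogens = 13.
Net charge -1.
Molecular formula: C8H13O2S-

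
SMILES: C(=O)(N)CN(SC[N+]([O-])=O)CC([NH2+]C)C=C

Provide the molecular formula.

C8H17N4O3S+

Heavy atoms from the SMILES: 8 C, 4 N, 3 O, 1 S.
Implicit hydrogens by atom environment:
  4 × C: 2 H each → 8
  2 × C: 1 H each → 2
  2 × O: no H
  1 × C: 3 H
  1 × C: no H
  1 × N (charge +1): 2 H
  1 × N: 2 H
  1 × N: no H
  1 × N (charge +1): no H
  1 × O (charge -1): no H
  1 × S: no H
  Total hydrogens = 17.
Net charge +1.
Molecular formula: C8H17N4O3S+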